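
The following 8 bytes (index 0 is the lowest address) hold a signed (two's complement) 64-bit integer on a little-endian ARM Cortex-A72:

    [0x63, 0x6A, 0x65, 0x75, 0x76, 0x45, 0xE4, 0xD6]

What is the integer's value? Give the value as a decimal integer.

-2962166279824905629

Little-endian: lowest address holds the least-significant byte.
Reassemble most-significant byte first: D6 E4 45 76 75 65 6A 63 → 0xD6E4457675656A63.
Top bit is set, so as a signed 64-bit value this is 0xD6E4457675656A63 − 2^64 = -2962166279824905629.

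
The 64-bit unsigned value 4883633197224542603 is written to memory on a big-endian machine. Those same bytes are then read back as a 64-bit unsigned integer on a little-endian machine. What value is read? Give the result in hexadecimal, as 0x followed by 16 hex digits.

4883633197224542603 in 64-bit hexadecimal is 0x43C62684ADDFC18B.
Stored big-endian, the bytes at ascending addresses are 43 C6 26 84 AD DF C1 8B.
Read back as little-endian, the first byte is least significant, giving 0x8BC1DFAD8426C643.

0x8BC1DFAD8426C643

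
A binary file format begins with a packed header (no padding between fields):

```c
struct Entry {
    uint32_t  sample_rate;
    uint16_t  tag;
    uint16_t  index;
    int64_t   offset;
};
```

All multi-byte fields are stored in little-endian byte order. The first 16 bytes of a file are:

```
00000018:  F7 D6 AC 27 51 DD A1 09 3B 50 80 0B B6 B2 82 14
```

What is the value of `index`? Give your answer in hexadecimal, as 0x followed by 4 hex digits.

`index` follows `sample_rate` (4 B), `tag` (2 B), so it starts at offset 4 + 2 = 6 and occupies 2 bytes.
Bytes at offsets 6..7: A1 09.
Little-endian stores the least-significant byte at the lowest address.
Reassemble most-significant byte first: 09 A1 → 0x09A1.

0x09A1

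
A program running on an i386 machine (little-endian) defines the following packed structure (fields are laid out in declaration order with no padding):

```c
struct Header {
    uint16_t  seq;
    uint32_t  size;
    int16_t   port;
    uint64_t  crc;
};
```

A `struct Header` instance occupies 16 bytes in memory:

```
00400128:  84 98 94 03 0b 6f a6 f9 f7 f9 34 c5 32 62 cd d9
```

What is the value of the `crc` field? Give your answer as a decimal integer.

15694308246652516855

`crc` follows `seq` (2 B), `size` (4 B), `port` (2 B), so it starts at offset 2 + 4 + 2 = 8 and occupies 8 bytes.
Bytes at offsets 8..15: F7 F9 34 C5 32 62 CD D9.
Little-endian stores the least-significant byte at the lowest address.
Reassemble most-significant byte first: D9 CD 62 32 C5 34 F9 F7 → 0xD9CD6232C534F9F7.
0xD9CD6232C534F9F7 = 15694308246652516855.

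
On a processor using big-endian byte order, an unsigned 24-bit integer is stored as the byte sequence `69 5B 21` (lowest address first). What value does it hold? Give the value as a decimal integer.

6904609

In big-endian order the high byte comes first in memory.
The bytes are already most-significant first: 0x695B21.
0x695B21 = 6904609.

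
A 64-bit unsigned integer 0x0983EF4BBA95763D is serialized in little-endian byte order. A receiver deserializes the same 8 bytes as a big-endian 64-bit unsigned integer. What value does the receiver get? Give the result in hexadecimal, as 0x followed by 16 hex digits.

0x3D7695BA4BEF8309

Stored little-endian, the bytes at ascending addresses are 3D 76 95 BA 4B EF 83 09.
Read back as big-endian, the last byte is least significant, giving 0x3D7695BA4BEF8309.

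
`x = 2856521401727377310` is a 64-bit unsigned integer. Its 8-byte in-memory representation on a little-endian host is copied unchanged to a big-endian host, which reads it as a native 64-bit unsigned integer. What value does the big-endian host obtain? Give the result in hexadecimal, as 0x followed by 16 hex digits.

0x9EDF42931467A427

2856521401727377310 in 64-bit hexadecimal is 0x27A467149342DF9E.
Stored little-endian, the bytes at ascending addresses are 9E DF 42 93 14 67 A4 27.
Read back as big-endian, the last byte is least significant, giving 0x9EDF42931467A427.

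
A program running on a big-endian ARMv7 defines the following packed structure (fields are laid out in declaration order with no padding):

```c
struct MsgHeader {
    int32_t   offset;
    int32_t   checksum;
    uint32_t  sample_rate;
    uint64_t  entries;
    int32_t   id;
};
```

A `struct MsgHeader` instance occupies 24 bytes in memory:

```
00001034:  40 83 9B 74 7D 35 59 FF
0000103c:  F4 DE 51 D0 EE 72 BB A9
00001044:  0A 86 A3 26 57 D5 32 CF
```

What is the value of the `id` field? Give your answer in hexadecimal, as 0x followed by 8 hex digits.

0x57D532CF

`id` follows `offset` (4 B), `checksum` (4 B), `sample_rate` (4 B), `entries` (8 B), so it starts at offset 4 + 4 + 4 + 8 = 20 and occupies 4 bytes.
Bytes at offsets 20..23: 57 D5 32 CF.
In big-endian order the high byte comes first in memory.
The bytes are already most-significant first: 0x57D532CF.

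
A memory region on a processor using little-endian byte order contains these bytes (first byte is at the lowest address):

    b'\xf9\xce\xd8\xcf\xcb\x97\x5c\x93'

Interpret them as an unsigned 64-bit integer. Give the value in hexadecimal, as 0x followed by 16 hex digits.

0x935C97CBCFD8CEF9

In little-endian order the low byte comes first in memory.
Reassemble most-significant byte first: 93 5C 97 CB CF D8 CE F9 → 0x935C97CBCFD8CEF9.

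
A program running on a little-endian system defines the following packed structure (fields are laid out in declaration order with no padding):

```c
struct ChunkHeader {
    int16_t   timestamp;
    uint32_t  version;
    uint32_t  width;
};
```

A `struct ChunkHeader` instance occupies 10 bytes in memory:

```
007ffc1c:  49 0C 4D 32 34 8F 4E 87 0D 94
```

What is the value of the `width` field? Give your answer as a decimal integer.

2483914574

`width` follows `timestamp` (2 B), `version` (4 B), so it starts at offset 2 + 4 = 6 and occupies 4 bytes.
Bytes at offsets 6..9: 4E 87 0D 94.
In little-endian order the low byte comes first in memory.
Reassemble most-significant byte first: 94 0D 87 4E → 0x940D874E.
0x940D874E = 2483914574.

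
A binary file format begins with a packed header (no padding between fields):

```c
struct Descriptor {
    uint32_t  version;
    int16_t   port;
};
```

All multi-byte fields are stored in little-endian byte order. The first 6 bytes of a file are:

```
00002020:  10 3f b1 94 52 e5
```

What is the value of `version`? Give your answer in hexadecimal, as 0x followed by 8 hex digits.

`version` is the first field, at byte offset 0, occupying 4 bytes.
Bytes at offsets 0..3: 10 3F B1 94.
Little-endian stores the least-significant byte at the lowest address.
Reassemble most-significant byte first: 94 B1 3F 10 → 0x94B13F10.

0x94B13F10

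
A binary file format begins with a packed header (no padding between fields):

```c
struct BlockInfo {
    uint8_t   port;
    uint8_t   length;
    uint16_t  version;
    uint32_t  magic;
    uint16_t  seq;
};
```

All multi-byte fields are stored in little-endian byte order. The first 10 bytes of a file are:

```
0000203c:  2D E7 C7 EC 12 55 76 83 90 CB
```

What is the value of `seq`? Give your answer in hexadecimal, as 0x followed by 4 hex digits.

0xCB90

`seq` follows `port` (1 B), `length` (1 B), `version` (2 B), `magic` (4 B), so it starts at offset 1 + 1 + 2 + 4 = 8 and occupies 2 bytes.
Bytes at offsets 8..9: 90 CB.
Little-endian: lowest address holds the least-significant byte.
Reassemble most-significant byte first: CB 90 → 0xCB90.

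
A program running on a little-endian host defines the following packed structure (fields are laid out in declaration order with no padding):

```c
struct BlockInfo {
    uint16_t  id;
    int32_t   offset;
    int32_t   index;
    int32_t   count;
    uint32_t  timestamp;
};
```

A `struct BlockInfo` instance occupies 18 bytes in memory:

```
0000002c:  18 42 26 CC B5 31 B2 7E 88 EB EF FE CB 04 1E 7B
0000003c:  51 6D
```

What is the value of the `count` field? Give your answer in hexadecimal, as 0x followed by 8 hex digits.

`count` follows `id` (2 B), `offset` (4 B), `index` (4 B), so it starts at offset 2 + 4 + 4 = 10 and occupies 4 bytes.
Bytes at offsets 10..13: EF FE CB 04.
Little-endian: lowest address holds the least-significant byte.
Reassemble most-significant byte first: 04 CB FE EF → 0x04CBFEEF.

0x04CBFEEF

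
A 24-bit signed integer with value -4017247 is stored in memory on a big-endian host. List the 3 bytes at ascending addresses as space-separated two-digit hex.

C2 B3 A1

Two's complement of -4017247 in 24 bits: 4017247 = 0x3D4C5F; invert → 0xC2B3A0; add 1 → 0xC2B3A1.
Split into bytes (most-significant first): C2 B3 A1.
In big-endian order the high byte comes first in memory.
So the memory order matches the most-significant-first order: C2 B3 A1.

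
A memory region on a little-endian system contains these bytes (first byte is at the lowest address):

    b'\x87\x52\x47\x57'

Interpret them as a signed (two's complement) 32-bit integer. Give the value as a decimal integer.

1464291975

In little-endian order the low byte comes first in memory.
Reassemble most-significant byte first: 57 47 52 87 → 0x57475287.
0x57475287 = 1464291975.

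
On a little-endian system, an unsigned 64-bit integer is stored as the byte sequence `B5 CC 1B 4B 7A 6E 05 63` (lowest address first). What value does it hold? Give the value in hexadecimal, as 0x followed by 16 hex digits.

Little-endian stores the least-significant byte at the lowest address.
Reassemble most-significant byte first: 63 05 6E 7A 4B 1B CC B5 → 0x63056E7A4B1BCCB5.

0x63056E7A4B1BCCB5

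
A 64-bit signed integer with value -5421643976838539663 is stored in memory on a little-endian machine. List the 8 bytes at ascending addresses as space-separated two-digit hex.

Two's complement of -5421643976838539663 in 64 bits: 5421643976838539663 = 0x4B3D8C78CA18E98F; invert → 0xB4C2738735E71670; add 1 → 0xB4C2738735E71671.
Split into bytes (most-significant first): B4 C2 73 87 35 E7 16 71.
Little-endian stores the least-significant byte at the lowest address.
So at ascending addresses the bytes are 71 16 E7 35 87 73 C2 B4.

71 16 E7 35 87 73 C2 B4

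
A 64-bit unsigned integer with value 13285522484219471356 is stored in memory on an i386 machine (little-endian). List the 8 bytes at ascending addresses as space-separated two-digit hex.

13285522484219471356 in hexadecimal, padded to 64 bits, is 0xB85FA84F475DE5FC.
Split into bytes (most-significant first): B8 5F A8 4F 47 5D E5 FC.
Little-endian: lowest address holds the least-significant byte.
So at ascending addresses the bytes are FC E5 5D 47 4F A8 5F B8.

FC E5 5D 47 4F A8 5F B8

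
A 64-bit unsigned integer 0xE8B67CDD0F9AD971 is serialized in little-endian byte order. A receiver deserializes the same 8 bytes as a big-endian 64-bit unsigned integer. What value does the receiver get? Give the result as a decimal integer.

Stored little-endian, the bytes at ascending addresses are 71 D9 9A 0F DD 7C B6 E8.
Read back as big-endian, the last byte is least significant, giving 0x71D99A0FDD7CB6E8.
0x71D99A0FDD7CB6E8 = 8203757589163194088.

8203757589163194088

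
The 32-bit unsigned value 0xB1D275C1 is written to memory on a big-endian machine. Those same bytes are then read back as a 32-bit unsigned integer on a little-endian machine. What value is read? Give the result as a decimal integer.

Stored big-endian, the bytes at ascending addresses are B1 D2 75 C1.
Read back as little-endian, the first byte is least significant, giving 0xC175D2B1.
0xC175D2B1 = 3245724337.

3245724337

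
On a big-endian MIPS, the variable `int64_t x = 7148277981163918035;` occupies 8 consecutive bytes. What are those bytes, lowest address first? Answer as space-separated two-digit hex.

7148277981163918035 in hexadecimal, padded to 64 bits, is 0x6333C8F35F0592D3.
Split into bytes (most-significant first): 63 33 C8 F3 5F 05 92 D3.
In big-endian order the high byte comes first in memory.
So the memory order matches the most-significant-first order: 63 33 C8 F3 5F 05 92 D3.

63 33 C8 F3 5F 05 92 D3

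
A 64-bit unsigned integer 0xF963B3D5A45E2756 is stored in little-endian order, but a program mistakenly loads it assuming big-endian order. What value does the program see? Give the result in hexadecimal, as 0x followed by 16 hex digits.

0x56275EA4D5B363F9

Stored little-endian, the bytes at ascending addresses are 56 27 5E A4 D5 B3 63 F9.
Read back as big-endian, the last byte is least significant, giving 0x56275EA4D5B363F9.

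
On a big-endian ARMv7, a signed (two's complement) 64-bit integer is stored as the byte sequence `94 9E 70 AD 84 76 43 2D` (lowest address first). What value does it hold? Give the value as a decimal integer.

Big-endian stores the most-significant byte at the lowest address.
The bytes are already most-significant first: 0x949E70AD8476432D.
Top bit is set, so as a signed 64-bit value this is 0x949E70AD8476432D − 2^64 = -7737623219221937363.

-7737623219221937363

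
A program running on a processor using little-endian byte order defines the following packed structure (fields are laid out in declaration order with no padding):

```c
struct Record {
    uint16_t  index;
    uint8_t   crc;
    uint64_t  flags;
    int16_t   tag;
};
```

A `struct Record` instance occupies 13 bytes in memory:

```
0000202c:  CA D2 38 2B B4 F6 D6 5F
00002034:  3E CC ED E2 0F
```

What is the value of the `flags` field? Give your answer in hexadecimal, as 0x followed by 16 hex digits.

0xEDCC3E5FD6F6B42B

`flags` follows `index` (2 B), `crc` (1 B), so it starts at offset 2 + 1 = 3 and occupies 8 bytes.
Bytes at offsets 3..10: 2B B4 F6 D6 5F 3E CC ED.
In little-endian order the low byte comes first in memory.
Reassemble most-significant byte first: ED CC 3E 5F D6 F6 B4 2B → 0xEDCC3E5FD6F6B42B.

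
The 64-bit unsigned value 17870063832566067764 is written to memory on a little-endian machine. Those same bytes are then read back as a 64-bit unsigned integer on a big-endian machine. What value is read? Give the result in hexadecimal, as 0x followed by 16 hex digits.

0x34F2A7456038FFF7

17870063832566067764 in 64-bit hexadecimal is 0xF7FF386045A7F234.
Stored little-endian, the bytes at ascending addresses are 34 F2 A7 45 60 38 FF F7.
Read back as big-endian, the last byte is least significant, giving 0x34F2A7456038FFF7.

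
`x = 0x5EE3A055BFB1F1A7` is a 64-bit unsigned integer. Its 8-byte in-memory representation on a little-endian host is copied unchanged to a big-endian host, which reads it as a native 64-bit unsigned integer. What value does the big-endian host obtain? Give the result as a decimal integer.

12101649109054710622

Stored little-endian, the bytes at ascending addresses are A7 F1 B1 BF 55 A0 E3 5E.
Read back as big-endian, the last byte is least significant, giving 0xA7F1B1BF55A0E35E.
0xA7F1B1BF55A0E35E = 12101649109054710622.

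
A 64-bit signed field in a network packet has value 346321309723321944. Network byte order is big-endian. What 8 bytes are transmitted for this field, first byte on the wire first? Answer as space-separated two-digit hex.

04 CE 61 65 74 34 E6 58

346321309723321944 in hexadecimal, padded to 64 bits, is 0x04CE61657434E658.
Split into bytes (most-significant first): 04 CE 61 65 74 34 E6 58.
Big-endian stores the most-significant byte at the lowest address.
So the memory order matches the most-significant-first order: 04 CE 61 65 74 34 E6 58.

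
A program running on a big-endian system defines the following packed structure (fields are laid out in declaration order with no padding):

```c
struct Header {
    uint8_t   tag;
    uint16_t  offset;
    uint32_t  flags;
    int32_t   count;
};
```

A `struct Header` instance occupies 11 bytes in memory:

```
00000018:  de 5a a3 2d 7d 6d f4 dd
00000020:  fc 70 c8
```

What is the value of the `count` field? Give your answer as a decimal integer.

-570658616

`count` follows `tag` (1 B), `offset` (2 B), `flags` (4 B), so it starts at offset 1 + 2 + 4 = 7 and occupies 4 bytes.
Bytes at offsets 7..10: DD FC 70 C8.
In big-endian order the high byte comes first in memory.
The bytes are already most-significant first: 0xDDFC70C8.
Top bit is set, so as a signed 32-bit value this is 0xDDFC70C8 − 2^32 = -570658616.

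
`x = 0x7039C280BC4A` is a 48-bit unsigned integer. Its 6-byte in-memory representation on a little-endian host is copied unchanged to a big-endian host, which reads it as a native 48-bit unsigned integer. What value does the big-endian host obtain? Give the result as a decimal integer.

Stored little-endian, the bytes at ascending addresses are 4A BC 80 C2 39 70.
Read back as big-endian, the last byte is least significant, giving 0x4ABC80C23970.
0x4ABC80C23970 = 82173474519408.

82173474519408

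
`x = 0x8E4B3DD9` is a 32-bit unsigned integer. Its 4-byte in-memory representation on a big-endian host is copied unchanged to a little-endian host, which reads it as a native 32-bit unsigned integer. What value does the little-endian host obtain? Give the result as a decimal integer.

Stored big-endian, the bytes at ascending addresses are 8E 4B 3D D9.
Read back as little-endian, the first byte is least significant, giving 0xD93D4B8E.
0xD93D4B8E = 3644672910.

3644672910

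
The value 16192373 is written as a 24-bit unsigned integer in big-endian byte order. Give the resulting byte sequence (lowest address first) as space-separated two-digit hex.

16192373 in hexadecimal, padded to 24 bits, is 0xF71375.
Split into bytes (most-significant first): F7 13 75.
Big-endian: lowest address holds the most-significant byte.
So the memory order matches the most-significant-first order: F7 13 75.

F7 13 75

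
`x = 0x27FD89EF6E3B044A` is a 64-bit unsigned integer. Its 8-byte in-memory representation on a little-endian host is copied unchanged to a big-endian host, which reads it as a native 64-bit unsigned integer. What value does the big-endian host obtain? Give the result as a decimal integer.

5333453206364749095

Stored little-endian, the bytes at ascending addresses are 4A 04 3B 6E EF 89 FD 27.
Read back as big-endian, the last byte is least significant, giving 0x4A043B6EEF89FD27.
0x4A043B6EEF89FD27 = 5333453206364749095.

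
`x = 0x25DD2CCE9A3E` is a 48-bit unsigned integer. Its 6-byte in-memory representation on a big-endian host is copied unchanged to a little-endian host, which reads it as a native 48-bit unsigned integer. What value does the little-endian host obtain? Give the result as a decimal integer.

Stored big-endian, the bytes at ascending addresses are 25 DD 2C CE 9A 3E.
Read back as little-endian, the first byte is least significant, giving 0x3E9ACE2CDD25.
0x3E9ACE2CDD25 = 68834604932389.

68834604932389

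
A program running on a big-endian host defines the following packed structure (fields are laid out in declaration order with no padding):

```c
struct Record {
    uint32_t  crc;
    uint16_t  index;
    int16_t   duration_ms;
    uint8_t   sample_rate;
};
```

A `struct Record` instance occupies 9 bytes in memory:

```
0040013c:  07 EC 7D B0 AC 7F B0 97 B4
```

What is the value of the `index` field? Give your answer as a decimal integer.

44159

`index` follows `crc` (4 bytes), so it starts at byte offset 4 and occupies 2 bytes.
Bytes at offsets 4..5: AC 7F.
Big-endian: lowest address holds the most-significant byte.
The bytes are already most-significant first: 0xAC7F.
0xAC7F = 44159.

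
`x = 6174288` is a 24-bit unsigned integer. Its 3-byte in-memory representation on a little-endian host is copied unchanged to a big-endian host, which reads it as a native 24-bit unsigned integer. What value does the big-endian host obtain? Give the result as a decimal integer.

6174288 in 24-bit hexadecimal is 0x5E3650.
Stored little-endian, the bytes at ascending addresses are 50 36 5E.
Read back as big-endian, the last byte is least significant, giving 0x50365E.
0x50365E = 5256798.

5256798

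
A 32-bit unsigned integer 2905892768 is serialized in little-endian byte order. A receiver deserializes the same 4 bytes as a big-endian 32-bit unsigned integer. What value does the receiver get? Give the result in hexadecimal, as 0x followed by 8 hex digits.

0xA06734AD

2905892768 in 32-bit hexadecimal is 0xAD3467A0.
Stored little-endian, the bytes at ascending addresses are A0 67 34 AD.
Read back as big-endian, the last byte is least significant, giving 0xA06734AD.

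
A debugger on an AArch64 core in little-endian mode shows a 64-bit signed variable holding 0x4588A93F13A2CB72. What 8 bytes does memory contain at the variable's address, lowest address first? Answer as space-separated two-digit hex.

Split into bytes (most-significant first): 45 88 A9 3F 13 A2 CB 72.
Little-endian stores the least-significant byte at the lowest address.
So at ascending addresses the bytes are 72 CB A2 13 3F A9 88 45.

72 CB A2 13 3F A9 88 45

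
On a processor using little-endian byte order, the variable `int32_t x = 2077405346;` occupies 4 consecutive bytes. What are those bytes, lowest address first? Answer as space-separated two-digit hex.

A2 B0 D2 7B

2077405346 in hexadecimal, padded to 32 bits, is 0x7BD2B0A2.
Split into bytes (most-significant first): 7B D2 B0 A2.
Little-endian stores the least-significant byte at the lowest address.
So at ascending addresses the bytes are A2 B0 D2 7B.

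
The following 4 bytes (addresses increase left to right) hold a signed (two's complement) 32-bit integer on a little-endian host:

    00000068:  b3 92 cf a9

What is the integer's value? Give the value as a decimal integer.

-1446014285

Little-endian: lowest address holds the least-significant byte.
Reassemble most-significant byte first: A9 CF 92 B3 → 0xA9CF92B3.
Top bit is set, so as a signed 32-bit value this is 0xA9CF92B3 − 2^32 = -1446014285.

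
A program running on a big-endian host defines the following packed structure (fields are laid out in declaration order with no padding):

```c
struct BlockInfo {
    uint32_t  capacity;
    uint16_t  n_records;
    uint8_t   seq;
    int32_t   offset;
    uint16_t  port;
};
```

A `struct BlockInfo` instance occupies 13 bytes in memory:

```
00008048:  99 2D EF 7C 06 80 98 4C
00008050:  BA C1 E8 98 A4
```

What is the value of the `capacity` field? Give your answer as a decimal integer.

`capacity` is the first field, at byte offset 0, occupying 4 bytes.
Bytes at offsets 0..3: 99 2D EF 7C.
In big-endian order the high byte comes first in memory.
The bytes are already most-significant first: 0x992DEF7C.
0x992DEF7C = 2569924476.

2569924476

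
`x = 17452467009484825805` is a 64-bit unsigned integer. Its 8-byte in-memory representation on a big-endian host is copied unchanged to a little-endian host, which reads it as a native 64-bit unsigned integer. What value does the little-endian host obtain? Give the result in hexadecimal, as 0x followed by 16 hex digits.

17452467009484825805 in 64-bit hexadecimal is 0xF2339E472A9124CD.
Stored big-endian, the bytes at ascending addresses are F2 33 9E 47 2A 91 24 CD.
Read back as little-endian, the first byte is least significant, giving 0xCD24912A479E33F2.

0xCD24912A479E33F2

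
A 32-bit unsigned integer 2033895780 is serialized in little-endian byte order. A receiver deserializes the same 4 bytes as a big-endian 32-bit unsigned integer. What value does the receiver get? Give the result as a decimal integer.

2033895780 in 32-bit hexadecimal is 0x793AC964.
Stored little-endian, the bytes at ascending addresses are 64 C9 3A 79.
Read back as big-endian, the last byte is least significant, giving 0x64C93A79.
0x64C93A79 = 1690909305.

1690909305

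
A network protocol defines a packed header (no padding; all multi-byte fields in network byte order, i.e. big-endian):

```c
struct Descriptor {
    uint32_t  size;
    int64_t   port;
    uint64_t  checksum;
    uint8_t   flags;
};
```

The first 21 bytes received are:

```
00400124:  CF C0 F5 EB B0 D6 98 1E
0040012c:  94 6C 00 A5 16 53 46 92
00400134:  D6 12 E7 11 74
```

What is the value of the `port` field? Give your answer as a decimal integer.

`port` follows `size` (4 bytes), so it starts at byte offset 4 and occupies 8 bytes.
Bytes at offsets 4..11: B0 D6 98 1E 94 6C 00 A5.
Big-endian stores the most-significant byte at the lowest address.
The bytes are already most-significant first: 0xB0D6981E946C00A5.
Top bit is set, so as a signed 64-bit value this is 0xB0D6981E946C00A5 − 2^64 = -5704204620911607643.

-5704204620911607643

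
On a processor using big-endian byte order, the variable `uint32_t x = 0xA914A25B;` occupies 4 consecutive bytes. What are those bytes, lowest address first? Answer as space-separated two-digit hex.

A9 14 A2 5B

Split into bytes (most-significant first): A9 14 A2 5B.
Big-endian: lowest address holds the most-significant byte.
So the memory order matches the most-significant-first order: A9 14 A2 5B.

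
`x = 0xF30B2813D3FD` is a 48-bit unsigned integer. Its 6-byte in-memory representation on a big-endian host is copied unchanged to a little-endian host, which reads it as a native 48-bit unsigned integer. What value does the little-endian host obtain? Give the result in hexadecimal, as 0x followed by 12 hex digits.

0xFDD313280BF3

Stored big-endian, the bytes at ascending addresses are F3 0B 28 13 D3 FD.
Read back as little-endian, the first byte is least significant, giving 0xFDD313280BF3.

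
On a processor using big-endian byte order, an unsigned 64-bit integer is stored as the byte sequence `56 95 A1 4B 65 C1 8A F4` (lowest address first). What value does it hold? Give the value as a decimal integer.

Big-endian stores the most-significant byte at the lowest address.
The bytes are already most-significant first: 0x5695A14B65C18AF4.
0x5695A14B65C18AF4 = 6239070203993492212.

6239070203993492212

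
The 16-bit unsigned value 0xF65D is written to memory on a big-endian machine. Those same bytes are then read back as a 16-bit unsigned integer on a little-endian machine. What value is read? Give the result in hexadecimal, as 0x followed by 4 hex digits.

Stored big-endian, the bytes at ascending addresses are F6 5D.
Read back as little-endian, the first byte is least significant, giving 0x5DF6.

0x5DF6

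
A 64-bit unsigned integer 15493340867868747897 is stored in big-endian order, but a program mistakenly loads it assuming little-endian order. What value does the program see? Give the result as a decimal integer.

8784371804906390487

15493340867868747897 in 64-bit hexadecimal is 0xD703676E9D5BE879.
Stored big-endian, the bytes at ascending addresses are D7 03 67 6E 9D 5B E8 79.
Read back as little-endian, the first byte is least significant, giving 0x79E85B9D6E6703D7.
0x79E85B9D6E6703D7 = 8784371804906390487.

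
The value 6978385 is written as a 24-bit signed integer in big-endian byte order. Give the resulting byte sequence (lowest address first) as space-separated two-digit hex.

6978385 in hexadecimal, padded to 24 bits, is 0x6A7B51.
Split into bytes (most-significant first): 6A 7B 51.
Big-endian: lowest address holds the most-significant byte.
So the memory order matches the most-significant-first order: 6A 7B 51.

6A 7B 51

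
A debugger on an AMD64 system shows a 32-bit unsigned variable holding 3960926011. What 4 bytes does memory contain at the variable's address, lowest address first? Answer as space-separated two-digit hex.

3B EF 16 EC

3960926011 in hexadecimal, padded to 32 bits, is 0xEC16EF3B.
Split into bytes (most-significant first): EC 16 EF 3B.
Little-endian stores the least-significant byte at the lowest address.
So at ascending addresses the bytes are 3B EF 16 EC.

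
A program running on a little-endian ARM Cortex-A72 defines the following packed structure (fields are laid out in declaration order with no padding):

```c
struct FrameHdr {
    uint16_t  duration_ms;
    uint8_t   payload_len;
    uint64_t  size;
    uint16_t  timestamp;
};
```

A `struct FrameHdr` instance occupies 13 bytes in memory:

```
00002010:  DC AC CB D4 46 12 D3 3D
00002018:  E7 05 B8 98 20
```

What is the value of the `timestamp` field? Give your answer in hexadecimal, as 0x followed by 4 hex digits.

`timestamp` follows `duration_ms` (2 B), `payload_len` (1 B), `size` (8 B), so it starts at offset 2 + 1 + 8 = 11 and occupies 2 bytes.
Bytes at offsets 11..12: 98 20.
Little-endian stores the least-significant byte at the lowest address.
Reassemble most-significant byte first: 20 98 → 0x2098.

0x2098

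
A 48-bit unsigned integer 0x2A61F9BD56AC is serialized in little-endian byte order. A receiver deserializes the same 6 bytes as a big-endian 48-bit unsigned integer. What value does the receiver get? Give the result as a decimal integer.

Stored little-endian, the bytes at ascending addresses are AC 56 BD F9 61 2A.
Read back as big-endian, the last byte is least significant, giving 0xAC56BDF9612A.
0xAC56BDF9612A = 189488554402090.

189488554402090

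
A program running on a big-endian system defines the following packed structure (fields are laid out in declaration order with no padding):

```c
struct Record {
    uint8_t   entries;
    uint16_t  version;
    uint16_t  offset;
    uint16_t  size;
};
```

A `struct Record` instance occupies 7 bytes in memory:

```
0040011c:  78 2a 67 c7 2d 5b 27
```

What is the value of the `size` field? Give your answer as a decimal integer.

`size` follows `entries` (1 B), `version` (2 B), `offset` (2 B), so it starts at offset 1 + 2 + 2 = 5 and occupies 2 bytes.
Bytes at offsets 5..6: 5B 27.
Big-endian stores the most-significant byte at the lowest address.
The bytes are already most-significant first: 0x5B27.
0x5B27 = 23335.

23335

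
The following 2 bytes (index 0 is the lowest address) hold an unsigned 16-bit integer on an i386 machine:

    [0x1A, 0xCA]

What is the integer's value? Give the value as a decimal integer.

Little-endian stores the least-significant byte at the lowest address.
Reassemble most-significant byte first: CA 1A → 0xCA1A.
0xCA1A = 51738.

51738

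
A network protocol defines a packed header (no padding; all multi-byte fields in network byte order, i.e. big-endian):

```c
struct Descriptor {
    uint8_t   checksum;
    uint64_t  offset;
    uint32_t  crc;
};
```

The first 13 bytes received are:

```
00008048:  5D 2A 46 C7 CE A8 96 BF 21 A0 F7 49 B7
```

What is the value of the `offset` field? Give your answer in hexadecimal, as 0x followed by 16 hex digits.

0x2A46C7CEA896BF21

`offset` follows `checksum` (1 byte), so it starts at byte offset 1 and occupies 8 bytes.
Bytes at offsets 1..8: 2A 46 C7 CE A8 96 BF 21.
In big-endian order the high byte comes first in memory.
The bytes are already most-significant first: 0x2A46C7CEA896BF21.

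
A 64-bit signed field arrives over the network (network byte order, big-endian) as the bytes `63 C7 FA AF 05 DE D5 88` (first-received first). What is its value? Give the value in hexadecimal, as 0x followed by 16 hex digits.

In big-endian order the high byte comes first in memory.
The bytes are already most-significant first: 0x63C7FAAF05DED588.

0x63C7FAAF05DED588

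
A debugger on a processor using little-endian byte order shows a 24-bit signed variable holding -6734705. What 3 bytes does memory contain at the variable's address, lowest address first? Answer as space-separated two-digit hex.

Two's complement of -6734705 in 24 bits: 6734705 = 0x66C371; invert → 0x993C8E; add 1 → 0x993C8F.
Split into bytes (most-significant first): 99 3C 8F.
Little-endian: lowest address holds the least-significant byte.
So at ascending addresses the bytes are 8F 3C 99.

8F 3C 99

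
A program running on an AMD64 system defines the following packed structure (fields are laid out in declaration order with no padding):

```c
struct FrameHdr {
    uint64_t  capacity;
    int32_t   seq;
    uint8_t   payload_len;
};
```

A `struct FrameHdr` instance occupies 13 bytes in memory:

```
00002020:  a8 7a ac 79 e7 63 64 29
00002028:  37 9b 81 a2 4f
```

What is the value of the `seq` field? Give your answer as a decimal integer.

-1568564425

`seq` follows `capacity` (8 bytes), so it starts at byte offset 8 and occupies 4 bytes.
Bytes at offsets 8..11: 37 9B 81 A2.
Little-endian: lowest address holds the least-significant byte.
Reassemble most-significant byte first: A2 81 9B 37 → 0xA2819B37.
Top bit is set, so as a signed 32-bit value this is 0xA2819B37 − 2^32 = -1568564425.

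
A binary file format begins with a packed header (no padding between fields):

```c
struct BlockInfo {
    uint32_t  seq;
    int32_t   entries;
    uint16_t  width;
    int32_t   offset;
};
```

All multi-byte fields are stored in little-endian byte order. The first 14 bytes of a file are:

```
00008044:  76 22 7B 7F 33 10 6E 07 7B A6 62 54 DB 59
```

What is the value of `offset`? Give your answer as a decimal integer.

`offset` follows `seq` (4 B), `entries` (4 B), `width` (2 B), so it starts at offset 4 + 4 + 2 = 10 and occupies 4 bytes.
Bytes at offsets 10..13: 62 54 DB 59.
In little-endian order the low byte comes first in memory.
Reassemble most-significant byte first: 59 DB 54 62 → 0x59DB5462.
0x59DB5462 = 1507546210.

1507546210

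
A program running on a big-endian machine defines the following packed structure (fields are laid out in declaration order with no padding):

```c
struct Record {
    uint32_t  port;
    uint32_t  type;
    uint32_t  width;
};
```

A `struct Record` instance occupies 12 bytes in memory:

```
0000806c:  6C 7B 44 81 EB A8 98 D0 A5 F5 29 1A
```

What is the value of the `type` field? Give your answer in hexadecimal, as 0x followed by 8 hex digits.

0xEBA898D0

`type` follows `port` (4 bytes), so it starts at byte offset 4 and occupies 4 bytes.
Bytes at offsets 4..7: EB A8 98 D0.
Big-endian: lowest address holds the most-significant byte.
The bytes are already most-significant first: 0xEBA898D0.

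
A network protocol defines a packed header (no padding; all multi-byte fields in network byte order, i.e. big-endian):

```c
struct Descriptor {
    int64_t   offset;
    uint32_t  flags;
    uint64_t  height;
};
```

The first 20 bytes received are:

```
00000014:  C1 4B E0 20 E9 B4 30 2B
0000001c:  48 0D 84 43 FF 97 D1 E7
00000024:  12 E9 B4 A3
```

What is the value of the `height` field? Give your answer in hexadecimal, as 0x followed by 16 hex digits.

`height` follows `offset` (8 B), `flags` (4 B), so it starts at offset 8 + 4 = 12 and occupies 8 bytes.
Bytes at offsets 12..19: FF 97 D1 E7 12 E9 B4 A3.
In big-endian order the high byte comes first in memory.
The bytes are already most-significant first: 0xFF97D1E712E9B4A3.

0xFF97D1E712E9B4A3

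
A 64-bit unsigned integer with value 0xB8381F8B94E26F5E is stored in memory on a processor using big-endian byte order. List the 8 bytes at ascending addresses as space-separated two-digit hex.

B8 38 1F 8B 94 E2 6F 5E

Split into bytes (most-significant first): B8 38 1F 8B 94 E2 6F 5E.
In big-endian order the high byte comes first in memory.
So the memory order matches the most-significant-first order: B8 38 1F 8B 94 E2 6F 5E.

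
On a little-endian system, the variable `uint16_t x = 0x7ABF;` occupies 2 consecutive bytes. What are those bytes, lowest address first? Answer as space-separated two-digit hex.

Split into bytes (most-significant first): 7A BF.
In little-endian order the low byte comes first in memory.
So at ascending addresses the bytes are BF 7A.

BF 7A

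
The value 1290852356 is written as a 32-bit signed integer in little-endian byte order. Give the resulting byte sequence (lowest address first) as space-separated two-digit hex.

04 D8 F0 4C

1290852356 in hexadecimal, padded to 32 bits, is 0x4CF0D804.
Split into bytes (most-significant first): 4C F0 D8 04.
Little-endian stores the least-significant byte at the lowest address.
So at ascending addresses the bytes are 04 D8 F0 4C.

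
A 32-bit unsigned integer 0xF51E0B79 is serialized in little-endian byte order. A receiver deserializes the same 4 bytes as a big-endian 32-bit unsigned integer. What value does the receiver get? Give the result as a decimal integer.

Stored little-endian, the bytes at ascending addresses are 79 0B 1E F5.
Read back as big-endian, the last byte is least significant, giving 0x790B1EF5.
0x790B1EF5 = 2030771957.

2030771957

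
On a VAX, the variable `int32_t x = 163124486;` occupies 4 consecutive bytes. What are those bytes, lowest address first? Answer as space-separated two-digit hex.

163124486 in hexadecimal, padded to 32 bits, is 0x09B91506.
Split into bytes (most-significant first): 09 B9 15 06.
In little-endian order the low byte comes first in memory.
So at ascending addresses the bytes are 06 15 B9 09.

06 15 B9 09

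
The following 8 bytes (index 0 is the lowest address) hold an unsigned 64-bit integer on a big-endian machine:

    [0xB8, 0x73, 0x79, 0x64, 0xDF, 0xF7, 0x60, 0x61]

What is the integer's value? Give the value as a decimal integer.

Big-endian: lowest address holds the most-significant byte.
The bytes are already most-significant first: 0xB8737964DFF76061.
0xB8737964DFF76061 = 13291100399461687393.

13291100399461687393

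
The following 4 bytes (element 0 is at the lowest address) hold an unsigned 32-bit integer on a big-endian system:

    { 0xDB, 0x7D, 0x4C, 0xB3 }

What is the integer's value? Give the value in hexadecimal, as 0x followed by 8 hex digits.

Big-endian: lowest address holds the most-significant byte.
The bytes are already most-significant first: 0xDB7D4CB3.

0xDB7D4CB3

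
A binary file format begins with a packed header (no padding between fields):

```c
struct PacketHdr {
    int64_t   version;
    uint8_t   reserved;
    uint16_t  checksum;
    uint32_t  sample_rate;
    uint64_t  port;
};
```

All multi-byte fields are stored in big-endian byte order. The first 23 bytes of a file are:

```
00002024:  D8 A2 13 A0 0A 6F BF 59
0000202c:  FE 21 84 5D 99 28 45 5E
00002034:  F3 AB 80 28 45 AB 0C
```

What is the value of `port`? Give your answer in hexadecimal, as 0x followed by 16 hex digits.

0x5EF3AB802845AB0C

`port` follows `version` (8 B), `reserved` (1 B), `checksum` (2 B), `sample_rate` (4 B), so it starts at offset 8 + 1 + 2 + 4 = 15 and occupies 8 bytes.
Bytes at offsets 15..22: 5E F3 AB 80 28 45 AB 0C.
Big-endian: lowest address holds the most-significant byte.
The bytes are already most-significant first: 0x5EF3AB802845AB0C.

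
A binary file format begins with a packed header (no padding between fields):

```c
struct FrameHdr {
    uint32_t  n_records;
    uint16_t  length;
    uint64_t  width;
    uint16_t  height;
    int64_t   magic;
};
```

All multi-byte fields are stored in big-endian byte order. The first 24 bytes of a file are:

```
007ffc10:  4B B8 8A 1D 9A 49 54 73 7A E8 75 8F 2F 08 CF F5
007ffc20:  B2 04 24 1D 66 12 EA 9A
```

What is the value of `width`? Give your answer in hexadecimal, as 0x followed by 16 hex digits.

`width` follows `n_records` (4 B), `length` (2 B), so it starts at offset 4 + 2 = 6 and occupies 8 bytes.
Bytes at offsets 6..13: 54 73 7A E8 75 8F 2F 08.
Big-endian: lowest address holds the most-significant byte.
The bytes are already most-significant first: 0x54737AE8758F2F08.

0x54737AE8758F2F08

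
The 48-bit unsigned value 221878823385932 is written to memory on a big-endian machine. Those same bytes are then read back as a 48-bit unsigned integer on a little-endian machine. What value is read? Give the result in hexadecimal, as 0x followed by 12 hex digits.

0x4C7B7330CCC9

221878823385932 in 48-bit hexadecimal is 0xC9CC30737B4C.
Stored big-endian, the bytes at ascending addresses are C9 CC 30 73 7B 4C.
Read back as little-endian, the first byte is least significant, giving 0x4C7B7330CCC9.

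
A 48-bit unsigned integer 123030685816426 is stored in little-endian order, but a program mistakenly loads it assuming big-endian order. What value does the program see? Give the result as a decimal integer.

123030685816426 in 48-bit hexadecimal is 0x6FE55053166A.
Stored little-endian, the bytes at ascending addresses are 6A 16 53 50 E5 6F.
Read back as big-endian, the last byte is least significant, giving 0x6A165350E56F.
0x6A165350E56F = 116644119635311.

116644119635311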